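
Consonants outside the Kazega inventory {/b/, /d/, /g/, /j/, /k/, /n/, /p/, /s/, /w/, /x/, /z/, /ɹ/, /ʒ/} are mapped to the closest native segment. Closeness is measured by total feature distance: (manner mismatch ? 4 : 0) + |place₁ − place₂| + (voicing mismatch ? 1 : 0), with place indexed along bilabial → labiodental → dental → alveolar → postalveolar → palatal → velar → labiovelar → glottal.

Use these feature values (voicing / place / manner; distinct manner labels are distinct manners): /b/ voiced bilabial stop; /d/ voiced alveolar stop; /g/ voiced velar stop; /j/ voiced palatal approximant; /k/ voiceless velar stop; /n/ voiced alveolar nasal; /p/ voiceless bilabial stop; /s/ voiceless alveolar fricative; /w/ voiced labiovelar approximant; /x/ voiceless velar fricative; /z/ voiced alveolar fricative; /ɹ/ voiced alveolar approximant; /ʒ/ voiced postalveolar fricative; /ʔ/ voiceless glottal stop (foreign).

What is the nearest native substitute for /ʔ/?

k

/k/ is closest: same manner (stop), place distance 2 (glottal→velar), same voicing; total 2. Next closest is /g/ at distance 3.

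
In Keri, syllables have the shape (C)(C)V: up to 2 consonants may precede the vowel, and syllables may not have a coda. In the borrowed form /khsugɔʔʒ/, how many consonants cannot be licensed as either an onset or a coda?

3

Syllabifying with onset maximization leaves /k/, /ʔ/, /ʒ/ stranded (no codas are permitted; onsets may contain at most 2 consonants).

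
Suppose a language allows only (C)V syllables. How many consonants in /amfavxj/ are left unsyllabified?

4

Under (C)V, the unsyllabifiable consonants are /m/, /v/, /x/, /j/ (no codas are permitted; onsets are limited to one consonant).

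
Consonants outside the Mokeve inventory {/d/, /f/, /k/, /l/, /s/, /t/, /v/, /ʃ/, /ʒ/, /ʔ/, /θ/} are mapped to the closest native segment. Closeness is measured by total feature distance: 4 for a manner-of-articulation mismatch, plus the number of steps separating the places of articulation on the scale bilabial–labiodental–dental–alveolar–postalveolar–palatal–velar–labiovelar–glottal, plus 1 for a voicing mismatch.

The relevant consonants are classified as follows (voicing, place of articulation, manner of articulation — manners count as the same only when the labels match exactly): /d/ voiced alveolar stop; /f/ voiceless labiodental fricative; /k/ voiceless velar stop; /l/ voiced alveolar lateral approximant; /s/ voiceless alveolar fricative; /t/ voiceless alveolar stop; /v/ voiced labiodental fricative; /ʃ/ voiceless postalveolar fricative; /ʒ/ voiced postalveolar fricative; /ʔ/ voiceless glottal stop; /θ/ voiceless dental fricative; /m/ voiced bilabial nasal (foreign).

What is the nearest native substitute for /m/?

v

/v/ is closest: manner differs (nasal→fricative, +4), place distance 1 (bilabial→labiodental), same voicing; total 5. Next closest is /f/ at distance 6.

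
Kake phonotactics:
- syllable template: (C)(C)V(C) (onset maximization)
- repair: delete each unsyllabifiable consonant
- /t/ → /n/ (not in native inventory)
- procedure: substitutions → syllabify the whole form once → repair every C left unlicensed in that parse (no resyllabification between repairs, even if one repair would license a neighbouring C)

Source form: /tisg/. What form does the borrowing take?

nis

Substitution: /t/ → /n/, giving /nisg/.
Under (C)(C)V(C), the unsyllabifiable consonants are /g/ (at most one coda consonant is licensed; onsets may contain at most 2 consonants).
Deletion applies to /g/.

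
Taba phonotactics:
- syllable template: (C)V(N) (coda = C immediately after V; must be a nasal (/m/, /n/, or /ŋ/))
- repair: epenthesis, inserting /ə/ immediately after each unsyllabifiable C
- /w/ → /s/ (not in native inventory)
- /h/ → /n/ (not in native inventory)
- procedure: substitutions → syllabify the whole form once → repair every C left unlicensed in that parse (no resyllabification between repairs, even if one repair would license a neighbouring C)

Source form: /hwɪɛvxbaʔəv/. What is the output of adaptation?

Substitution: /h/ → /n/, /w/ → /s/, giving /nsɪɛvxbaʔəv/.
The consonants /n/, /v/, /x/, /v/ cannot be parsed into a legal (C)V(N) syllable (only a nasal (/m/, /n/, or /ŋ/) is licensed in coda position; onsets are limited to one consonant).
Each unlicensed consonant becomes the onset of a new syllable: /n/ → /nə/, /v/ → /və/, /x/ → /xə/, /v/ → /və/.

nəsɪɛvəxəbaʔəvə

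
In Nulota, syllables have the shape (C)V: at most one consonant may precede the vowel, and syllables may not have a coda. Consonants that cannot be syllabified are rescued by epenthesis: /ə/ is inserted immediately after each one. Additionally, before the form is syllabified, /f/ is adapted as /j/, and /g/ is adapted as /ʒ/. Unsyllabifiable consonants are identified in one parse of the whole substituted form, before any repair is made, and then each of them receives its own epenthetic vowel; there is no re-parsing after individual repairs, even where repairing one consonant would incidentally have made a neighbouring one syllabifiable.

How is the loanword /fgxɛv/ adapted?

jəʒəxɛvə

Substitution: /f/ → /j/, /g/ → /ʒ/, giving /jʒxɛv/.
Under (C)V, the unsyllabifiable consonants are /j/, /ʒ/, /v/ (no codas are permitted; onsets are limited to one consonant).
Epenthesis after each stranded consonant: /j/ → /jə/, /ʒ/ → /ʒə/, /v/ → /və/.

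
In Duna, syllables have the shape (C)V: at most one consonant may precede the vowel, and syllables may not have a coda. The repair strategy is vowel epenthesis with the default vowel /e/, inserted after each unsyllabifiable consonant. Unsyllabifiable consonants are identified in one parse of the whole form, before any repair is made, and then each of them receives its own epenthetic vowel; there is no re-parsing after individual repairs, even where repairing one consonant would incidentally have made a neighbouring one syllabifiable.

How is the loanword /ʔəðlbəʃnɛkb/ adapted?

Under (C)V, the unsyllabifiable consonants are /ð/, /l/, /ʃ/, /k/, /b/ (no codas are permitted; onsets are limited to one consonant).
Inserting the epenthetic vowel yields /ð/ → /ðe/, /l/ → /le/, /ʃ/ → /ʃe/, /k/ → /ke/, /b/ → /be/.

ʔəðelebəʃenɛkebe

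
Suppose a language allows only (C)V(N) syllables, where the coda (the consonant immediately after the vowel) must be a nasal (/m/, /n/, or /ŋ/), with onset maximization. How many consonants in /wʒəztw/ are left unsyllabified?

Under (C)V(N), the unsyllabifiable consonants are /w/, /z/, /t/, /w/ (only a nasal (/m/, /n/, or /ŋ/) is licensed in coda position; onsets are limited to one consonant).

4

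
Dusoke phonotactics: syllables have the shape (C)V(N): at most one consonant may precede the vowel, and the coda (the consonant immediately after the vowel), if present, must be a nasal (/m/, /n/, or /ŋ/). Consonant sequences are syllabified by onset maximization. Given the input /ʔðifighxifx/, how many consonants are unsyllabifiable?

Under (C)V(N), the unsyllabifiable consonants are /ʔ/, /g/, /h/, /f/, /x/ (only a nasal (/m/, /n/, or /ŋ/) is licensed in coda position; onsets are limited to one consonant).

5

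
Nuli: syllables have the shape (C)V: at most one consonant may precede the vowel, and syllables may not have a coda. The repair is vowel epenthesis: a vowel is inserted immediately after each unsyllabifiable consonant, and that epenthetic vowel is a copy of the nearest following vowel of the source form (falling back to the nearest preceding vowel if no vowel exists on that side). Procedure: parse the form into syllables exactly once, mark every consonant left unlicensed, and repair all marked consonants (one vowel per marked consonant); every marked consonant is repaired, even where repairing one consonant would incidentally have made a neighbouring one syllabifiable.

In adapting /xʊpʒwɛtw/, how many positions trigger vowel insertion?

4

The unsyllabifiable consonants are /p/, /ʒ/, /t/, /w/; each receives one epenthetic vowel.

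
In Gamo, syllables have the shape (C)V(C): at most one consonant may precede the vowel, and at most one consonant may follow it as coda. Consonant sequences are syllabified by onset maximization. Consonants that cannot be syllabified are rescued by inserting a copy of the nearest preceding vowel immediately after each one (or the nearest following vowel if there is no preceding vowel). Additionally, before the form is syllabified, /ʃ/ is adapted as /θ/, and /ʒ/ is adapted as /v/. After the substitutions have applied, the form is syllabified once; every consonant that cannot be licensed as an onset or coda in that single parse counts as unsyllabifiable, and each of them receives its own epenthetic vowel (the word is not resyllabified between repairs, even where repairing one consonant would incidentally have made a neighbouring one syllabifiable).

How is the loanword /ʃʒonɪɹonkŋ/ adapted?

Substitution: /ʃ/ → /θ/, /ʒ/ → /v/, giving /θvonɪɹonkŋ/.
Under (C)V(C), the unsyllabifiable consonants are /θ/, /k/, /ŋ/ (at most one coda consonant is licensed; onsets are limited to one consonant).
Each unlicensed consonant becomes the onset of a new syllable: /θ/ → /θo/, /k/ → /ko/, /ŋ/ → /ŋo/.

θovonɪɹonkoŋo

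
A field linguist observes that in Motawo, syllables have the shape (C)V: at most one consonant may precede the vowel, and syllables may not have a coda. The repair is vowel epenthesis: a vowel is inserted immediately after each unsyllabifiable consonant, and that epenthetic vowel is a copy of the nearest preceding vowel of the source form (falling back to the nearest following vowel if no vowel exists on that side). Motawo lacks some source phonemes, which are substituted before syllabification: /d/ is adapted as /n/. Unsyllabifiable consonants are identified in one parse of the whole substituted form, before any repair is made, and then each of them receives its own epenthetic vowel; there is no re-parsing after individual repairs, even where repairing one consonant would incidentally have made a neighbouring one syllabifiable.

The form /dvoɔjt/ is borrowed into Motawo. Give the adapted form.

Substitution: /d/ → /n/, giving /nvoɔjt/.
Under (C)V, the unsyllabifiable consonants are /n/, /j/, /t/ (no codas are permitted; onsets are limited to one consonant).
Inserting the epenthetic vowel yields /n/ → /no/, /j/ → /jɔ/, /t/ → /tɔ/.

novoɔjɔtɔ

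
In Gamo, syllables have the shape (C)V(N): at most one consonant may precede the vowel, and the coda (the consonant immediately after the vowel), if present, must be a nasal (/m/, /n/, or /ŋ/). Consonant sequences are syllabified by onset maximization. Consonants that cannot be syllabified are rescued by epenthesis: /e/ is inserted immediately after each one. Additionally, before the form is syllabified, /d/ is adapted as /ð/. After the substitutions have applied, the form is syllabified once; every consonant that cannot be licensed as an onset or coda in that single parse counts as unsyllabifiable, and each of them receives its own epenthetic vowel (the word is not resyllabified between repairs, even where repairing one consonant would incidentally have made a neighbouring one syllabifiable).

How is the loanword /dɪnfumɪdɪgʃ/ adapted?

ðɪnfumɪðɪgeʃe

Substitution: /d/ → /ð/, giving /ðɪnfumɪðɪgʃ/.
The consonants /g/, /ʃ/ cannot be parsed into a legal (C)V(N) syllable (only a nasal (/m/, /n/, or /ŋ/) is licensed in coda position; onsets are limited to one consonant).
Epenthesis after each stranded consonant: /g/ → /ge/, /ʃ/ → /ʃe/.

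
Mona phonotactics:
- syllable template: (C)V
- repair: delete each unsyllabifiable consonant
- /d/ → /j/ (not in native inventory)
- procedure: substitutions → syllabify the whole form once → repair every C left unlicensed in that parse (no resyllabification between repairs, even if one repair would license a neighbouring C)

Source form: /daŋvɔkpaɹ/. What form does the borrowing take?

javɔpa

Substitution: /d/ → /j/, giving /jaŋvɔkpaɹ/.
The consonants /ŋ/, /k/, /ɹ/ cannot be parsed into a legal (C)V syllable (no codas are permitted; onsets are limited to one consonant).
Deletion applies to /ŋ/, /k/, /ɹ/.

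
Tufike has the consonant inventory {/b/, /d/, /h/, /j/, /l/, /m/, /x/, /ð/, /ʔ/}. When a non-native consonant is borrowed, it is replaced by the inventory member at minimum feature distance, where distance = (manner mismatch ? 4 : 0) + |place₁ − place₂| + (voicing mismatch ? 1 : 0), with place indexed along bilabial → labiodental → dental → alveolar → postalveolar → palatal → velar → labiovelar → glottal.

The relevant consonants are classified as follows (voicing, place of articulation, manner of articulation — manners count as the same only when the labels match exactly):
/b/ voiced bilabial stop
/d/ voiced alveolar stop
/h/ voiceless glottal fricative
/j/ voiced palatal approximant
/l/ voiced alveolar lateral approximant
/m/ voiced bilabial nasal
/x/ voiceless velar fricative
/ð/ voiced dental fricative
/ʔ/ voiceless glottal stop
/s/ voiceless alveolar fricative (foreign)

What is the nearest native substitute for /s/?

ð

/ð/ is closest: same manner (fricative), place distance 1 (alveolar→dental), voicing differs (+1); total 2. Next closest is /x/ at distance 3.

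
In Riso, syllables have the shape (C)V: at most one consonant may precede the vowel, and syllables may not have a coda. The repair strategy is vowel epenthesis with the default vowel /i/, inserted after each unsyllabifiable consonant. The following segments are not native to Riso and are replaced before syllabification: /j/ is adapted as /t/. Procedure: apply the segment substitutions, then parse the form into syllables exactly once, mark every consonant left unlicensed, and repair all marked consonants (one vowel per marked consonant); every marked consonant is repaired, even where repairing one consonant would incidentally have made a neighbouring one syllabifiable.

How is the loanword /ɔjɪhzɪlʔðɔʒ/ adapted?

ɔtɪhizɪliʔiðɔʒi

Substitution: /j/ → /t/, giving /ɔtɪhzɪlʔðɔʒ/.
Syllabifying with onset maximization leaves /h/, /l/, /ʔ/, /ʒ/ stranded (no codas are permitted; onsets are limited to one consonant).
Each unlicensed consonant becomes the onset of a new syllable: /h/ → /hi/, /l/ → /li/, /ʔ/ → /ʔi/, /ʒ/ → /ʒi/.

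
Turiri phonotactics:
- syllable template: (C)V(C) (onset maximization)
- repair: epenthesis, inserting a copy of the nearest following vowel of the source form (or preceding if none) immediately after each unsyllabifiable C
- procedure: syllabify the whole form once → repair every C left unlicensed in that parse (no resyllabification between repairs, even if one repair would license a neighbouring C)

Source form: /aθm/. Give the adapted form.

The consonants /m/ cannot be parsed into a legal (C)V(C) syllable (at most one coda consonant is licensed; onsets are limited to one consonant).
Inserting the epenthetic vowel yields /m/ → /ma/.

aθma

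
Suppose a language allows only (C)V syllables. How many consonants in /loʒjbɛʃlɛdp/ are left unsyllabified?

Syllabifying with onset maximization leaves /ʒ/, /j/, /ʃ/, /d/, /p/ stranded (no codas are permitted; onsets are limited to one consonant).

5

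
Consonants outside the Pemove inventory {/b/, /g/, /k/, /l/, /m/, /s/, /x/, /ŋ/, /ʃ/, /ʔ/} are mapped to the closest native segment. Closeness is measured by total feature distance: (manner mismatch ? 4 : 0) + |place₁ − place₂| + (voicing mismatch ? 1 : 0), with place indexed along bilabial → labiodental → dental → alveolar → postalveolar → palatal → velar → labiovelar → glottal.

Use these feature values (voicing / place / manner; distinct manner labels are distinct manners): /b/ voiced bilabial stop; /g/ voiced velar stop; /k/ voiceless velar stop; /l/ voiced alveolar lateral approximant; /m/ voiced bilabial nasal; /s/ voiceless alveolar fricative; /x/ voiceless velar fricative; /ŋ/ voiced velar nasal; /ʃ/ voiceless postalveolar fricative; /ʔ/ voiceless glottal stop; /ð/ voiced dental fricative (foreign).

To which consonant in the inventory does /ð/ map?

s

/s/ is closest: same manner (fricative), place distance 1 (dental→alveolar), voicing differs (+1); total 2. Next closest is /ʃ/ at distance 3.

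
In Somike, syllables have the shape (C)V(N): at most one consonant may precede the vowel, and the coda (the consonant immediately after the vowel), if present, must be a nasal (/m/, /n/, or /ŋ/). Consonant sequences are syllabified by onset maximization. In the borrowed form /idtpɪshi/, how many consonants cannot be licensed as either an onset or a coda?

3

The consonants /d/, /t/, /s/ cannot be parsed into a legal (C)V(N) syllable (only a nasal (/m/, /n/, or /ŋ/) is licensed in coda position; onsets are limited to one consonant).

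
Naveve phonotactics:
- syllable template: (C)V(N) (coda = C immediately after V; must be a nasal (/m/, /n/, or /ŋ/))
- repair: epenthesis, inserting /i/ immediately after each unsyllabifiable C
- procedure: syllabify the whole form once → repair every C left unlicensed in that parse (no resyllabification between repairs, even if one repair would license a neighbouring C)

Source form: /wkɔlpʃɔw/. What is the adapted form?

wikɔlipiʃɔwi

The consonants /w/, /l/, /p/, /w/ cannot be parsed into a legal (C)V(N) syllable (only a nasal (/m/, /n/, or /ŋ/) is licensed in coda position; onsets are limited to one consonant).
Each unlicensed consonant becomes the onset of a new syllable: /w/ → /wi/, /l/ → /li/, /p/ → /pi/, /w/ → /wi/.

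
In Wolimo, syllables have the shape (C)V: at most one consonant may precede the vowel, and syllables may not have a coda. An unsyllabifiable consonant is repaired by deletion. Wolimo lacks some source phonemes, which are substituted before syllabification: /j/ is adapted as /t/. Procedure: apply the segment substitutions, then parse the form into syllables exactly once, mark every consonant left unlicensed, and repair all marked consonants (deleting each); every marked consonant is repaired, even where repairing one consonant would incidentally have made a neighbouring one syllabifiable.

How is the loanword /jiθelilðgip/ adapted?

tiθeligi

Substitution: /j/ → /t/, giving /tiθelilðgip/.
The consonants /l/, /ð/, /p/ cannot be parsed into a legal (C)V syllable (no codas are permitted; onsets are limited to one consonant).
Deleting the stranded consonants removes /l/, /ð/, /p/.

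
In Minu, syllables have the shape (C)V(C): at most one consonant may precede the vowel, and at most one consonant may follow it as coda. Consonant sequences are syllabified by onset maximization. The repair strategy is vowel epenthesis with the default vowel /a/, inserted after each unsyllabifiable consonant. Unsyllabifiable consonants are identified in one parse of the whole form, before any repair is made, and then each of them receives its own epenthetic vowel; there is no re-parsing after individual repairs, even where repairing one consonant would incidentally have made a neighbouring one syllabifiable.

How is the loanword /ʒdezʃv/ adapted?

ʒadezʃava

The consonants /ʒ/, /ʃ/, /v/ cannot be parsed into a legal (C)V(C) syllable (at most one coda consonant is licensed; onsets are limited to one consonant).
Inserting the epenthetic vowel yields /ʒ/ → /ʒa/, /ʃ/ → /ʃa/, /v/ → /va/.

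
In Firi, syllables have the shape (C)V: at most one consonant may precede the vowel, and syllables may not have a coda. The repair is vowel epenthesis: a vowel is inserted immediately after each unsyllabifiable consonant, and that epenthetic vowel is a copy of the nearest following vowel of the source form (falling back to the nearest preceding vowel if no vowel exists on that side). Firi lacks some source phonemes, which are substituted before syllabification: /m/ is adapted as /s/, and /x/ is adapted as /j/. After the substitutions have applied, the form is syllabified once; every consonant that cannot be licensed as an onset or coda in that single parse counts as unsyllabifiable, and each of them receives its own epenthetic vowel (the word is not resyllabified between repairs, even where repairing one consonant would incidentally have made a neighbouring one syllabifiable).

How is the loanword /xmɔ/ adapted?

jɔsɔ

Substitution: /x/ → /j/, /m/ → /s/, giving /jsɔ/.
Under (C)V, the unsyllabifiable consonants are /j/ (no codas are permitted; onsets are limited to one consonant).
Inserting the epenthetic vowel yields /j/ → /jɔ/.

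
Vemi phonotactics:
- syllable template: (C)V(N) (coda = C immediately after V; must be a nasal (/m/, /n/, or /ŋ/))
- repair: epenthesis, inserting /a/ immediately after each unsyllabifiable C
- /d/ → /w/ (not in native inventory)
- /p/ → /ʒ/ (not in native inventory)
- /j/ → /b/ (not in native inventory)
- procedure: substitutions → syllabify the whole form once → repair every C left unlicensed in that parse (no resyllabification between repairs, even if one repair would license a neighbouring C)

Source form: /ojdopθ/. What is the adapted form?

Substitution: /j/ → /b/, /d/ → /w/, /p/ → /ʒ/, giving /obwoʒθ/.
The consonants /b/, /ʒ/, /θ/ cannot be parsed into a legal (C)V(N) syllable (only a nasal (/m/, /n/, or /ŋ/) is licensed in coda position; onsets are limited to one consonant).
Inserting the epenthetic vowel yields /b/ → /ba/, /ʒ/ → /ʒa/, /θ/ → /θa/.

obawoʒaθa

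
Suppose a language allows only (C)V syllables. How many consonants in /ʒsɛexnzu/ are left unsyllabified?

3

Syllabifying with onset maximization leaves /ʒ/, /x/, /n/ stranded (no codas are permitted; onsets are limited to one consonant).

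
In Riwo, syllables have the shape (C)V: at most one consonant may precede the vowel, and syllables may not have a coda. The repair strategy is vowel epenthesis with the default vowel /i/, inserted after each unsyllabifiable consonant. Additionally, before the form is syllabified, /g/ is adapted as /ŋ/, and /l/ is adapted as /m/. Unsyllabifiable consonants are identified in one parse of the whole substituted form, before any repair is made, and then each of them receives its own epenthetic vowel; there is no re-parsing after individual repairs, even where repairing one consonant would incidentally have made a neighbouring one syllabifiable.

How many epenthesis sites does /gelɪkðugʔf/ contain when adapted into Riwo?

4

After substitution the input is /ŋemɪkðuŋʔf/.
The unsyllabifiable consonants are /k/, /ŋ/, /ʔ/, /f/; each receives one epenthetic vowel.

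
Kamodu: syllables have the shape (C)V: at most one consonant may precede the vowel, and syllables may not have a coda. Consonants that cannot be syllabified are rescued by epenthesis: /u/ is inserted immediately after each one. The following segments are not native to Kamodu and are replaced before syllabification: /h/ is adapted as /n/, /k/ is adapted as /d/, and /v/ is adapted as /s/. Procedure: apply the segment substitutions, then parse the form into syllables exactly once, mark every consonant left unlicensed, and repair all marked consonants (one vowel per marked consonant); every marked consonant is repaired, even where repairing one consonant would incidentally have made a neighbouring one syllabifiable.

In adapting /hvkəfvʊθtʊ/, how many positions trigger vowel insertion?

4

After substitution the input is /nsdəfsʊθtʊ/.
The unsyllabifiable consonants are /n/, /s/, /f/, /θ/; each receives one epenthetic vowel.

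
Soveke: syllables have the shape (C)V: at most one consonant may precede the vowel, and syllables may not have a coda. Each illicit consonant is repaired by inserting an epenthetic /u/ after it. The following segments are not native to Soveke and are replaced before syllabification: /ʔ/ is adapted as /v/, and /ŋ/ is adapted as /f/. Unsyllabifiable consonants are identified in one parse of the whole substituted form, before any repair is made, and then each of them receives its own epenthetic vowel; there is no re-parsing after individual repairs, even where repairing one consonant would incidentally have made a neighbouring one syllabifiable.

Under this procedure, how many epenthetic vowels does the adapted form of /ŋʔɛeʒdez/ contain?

3

After substitution the input is /fvɛeʒdez/.
The unsyllabifiable consonants are /f/, /ʒ/, /z/; each receives one epenthetic vowel.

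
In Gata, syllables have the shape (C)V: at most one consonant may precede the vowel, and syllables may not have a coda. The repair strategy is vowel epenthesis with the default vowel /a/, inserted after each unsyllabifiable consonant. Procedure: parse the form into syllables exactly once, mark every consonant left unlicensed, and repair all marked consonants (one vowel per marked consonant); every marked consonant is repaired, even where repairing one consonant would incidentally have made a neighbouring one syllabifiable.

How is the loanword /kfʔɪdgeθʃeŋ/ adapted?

Under (C)V, the unsyllabifiable consonants are /k/, /f/, /d/, /θ/, /ŋ/ (no codas are permitted; onsets are limited to one consonant).
Epenthesis after each stranded consonant: /k/ → /ka/, /f/ → /fa/, /d/ → /da/, /θ/ → /θa/, /ŋ/ → /ŋa/.

kafaʔɪdageθaʃeŋa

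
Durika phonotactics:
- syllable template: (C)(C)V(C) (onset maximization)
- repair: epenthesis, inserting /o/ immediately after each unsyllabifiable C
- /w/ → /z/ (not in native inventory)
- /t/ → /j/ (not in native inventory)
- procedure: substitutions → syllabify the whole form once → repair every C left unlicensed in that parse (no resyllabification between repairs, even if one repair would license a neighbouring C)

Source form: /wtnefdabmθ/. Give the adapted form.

Substitution: /w/ → /z/, /t/ → /j/, giving /zjnefdabmθ/.
Syllabifying with onset maximization leaves /z/, /m/, /θ/ stranded (at most one coda consonant is licensed; onsets may contain at most 2 consonants).
Epenthesis after each stranded consonant: /z/ → /zo/, /m/ → /mo/, /θ/ → /θo/.

zojnefdabmoθo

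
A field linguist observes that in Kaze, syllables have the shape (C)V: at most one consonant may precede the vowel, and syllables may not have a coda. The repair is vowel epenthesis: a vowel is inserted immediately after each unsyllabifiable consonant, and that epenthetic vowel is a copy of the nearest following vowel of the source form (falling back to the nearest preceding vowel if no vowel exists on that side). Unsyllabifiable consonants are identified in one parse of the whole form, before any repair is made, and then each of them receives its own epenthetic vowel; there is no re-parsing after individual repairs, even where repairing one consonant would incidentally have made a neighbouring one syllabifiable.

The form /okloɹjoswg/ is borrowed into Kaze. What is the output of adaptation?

The consonants /k/, /ɹ/, /s/, /w/, /g/ cannot be parsed into a legal (C)V syllable (no codas are permitted; onsets are limited to one consonant).
Each unlicensed consonant becomes the onset of a new syllable: /k/ → /ko/, /ɹ/ → /ɹo/, /s/ → /so/, /w/ → /wo/, /g/ → /go/.

okoloɹojosowogo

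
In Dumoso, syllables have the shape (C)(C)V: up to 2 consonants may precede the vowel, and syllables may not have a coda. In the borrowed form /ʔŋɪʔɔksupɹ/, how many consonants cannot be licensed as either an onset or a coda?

The consonants /p/, /ɹ/ cannot be parsed into a legal (C)(C)V syllable (no codas are permitted; onsets may contain at most 2 consonants).

2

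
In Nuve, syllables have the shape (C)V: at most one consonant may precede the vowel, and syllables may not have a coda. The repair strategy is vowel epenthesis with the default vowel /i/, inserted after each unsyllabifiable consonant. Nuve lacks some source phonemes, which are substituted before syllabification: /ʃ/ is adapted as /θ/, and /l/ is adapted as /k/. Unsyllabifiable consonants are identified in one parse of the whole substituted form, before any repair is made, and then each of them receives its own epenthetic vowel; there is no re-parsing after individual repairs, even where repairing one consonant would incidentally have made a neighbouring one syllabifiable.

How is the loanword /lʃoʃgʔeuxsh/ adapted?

kiθoθigiʔeuxisihi

Substitution: /l/ → /k/, /ʃ/ → /θ/, giving /kθoθgʔeuxsh/.
Syllabifying with onset maximization leaves /k/, /θ/, /g/, /x/, /s/, /h/ stranded (no codas are permitted; onsets are limited to one consonant).
Each unlicensed consonant becomes the onset of a new syllable: /k/ → /ki/, /θ/ → /θi/, /g/ → /gi/, /x/ → /xi/, /s/ → /si/, /h/ → /hi/.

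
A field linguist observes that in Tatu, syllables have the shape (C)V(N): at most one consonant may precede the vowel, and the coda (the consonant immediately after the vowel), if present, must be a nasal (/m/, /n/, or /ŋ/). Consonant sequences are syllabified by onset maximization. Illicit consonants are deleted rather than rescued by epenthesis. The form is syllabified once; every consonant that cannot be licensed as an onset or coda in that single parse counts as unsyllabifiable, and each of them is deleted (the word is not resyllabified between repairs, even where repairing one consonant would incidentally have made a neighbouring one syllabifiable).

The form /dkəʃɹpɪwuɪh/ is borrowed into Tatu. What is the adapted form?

kəpɪwuɪ

Syllabifying with onset maximization leaves /d/, /ʃ/, /ɹ/, /h/ stranded (only a nasal (/m/, /n/, or /ŋ/) is licensed in coda position; onsets are limited to one consonant).
Each unlicensed consonant is deleted: /d/, /ʃ/, /ɹ/, /h/.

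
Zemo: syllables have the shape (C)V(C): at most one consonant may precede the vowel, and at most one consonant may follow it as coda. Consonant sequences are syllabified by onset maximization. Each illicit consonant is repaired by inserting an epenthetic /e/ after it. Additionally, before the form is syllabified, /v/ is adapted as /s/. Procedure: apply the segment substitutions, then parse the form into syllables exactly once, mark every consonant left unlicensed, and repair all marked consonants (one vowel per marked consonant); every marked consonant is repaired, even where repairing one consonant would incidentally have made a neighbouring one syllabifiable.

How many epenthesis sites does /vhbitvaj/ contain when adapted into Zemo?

After substitution the input is /shbitsaj/.
The unsyllabifiable consonants are /s/, /h/; each receives one epenthetic vowel.

2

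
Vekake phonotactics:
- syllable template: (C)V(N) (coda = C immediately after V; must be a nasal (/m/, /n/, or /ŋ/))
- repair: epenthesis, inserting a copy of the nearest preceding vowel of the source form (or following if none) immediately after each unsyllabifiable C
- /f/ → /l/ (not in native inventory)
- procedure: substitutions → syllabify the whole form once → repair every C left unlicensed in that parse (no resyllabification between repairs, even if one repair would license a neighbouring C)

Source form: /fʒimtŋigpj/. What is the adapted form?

liʒimtiŋigipiji

Substitution: /f/ → /l/, giving /lʒimtŋigpj/.
Under (C)V(N), the unsyllabifiable consonants are /l/, /t/, /g/, /p/, /j/ (only a nasal (/m/, /n/, or /ŋ/) is licensed in coda position; onsets are limited to one consonant).
Inserting the epenthetic vowel yields /l/ → /li/, /t/ → /ti/, /g/ → /gi/, /p/ → /pi/, /j/ → /ji/.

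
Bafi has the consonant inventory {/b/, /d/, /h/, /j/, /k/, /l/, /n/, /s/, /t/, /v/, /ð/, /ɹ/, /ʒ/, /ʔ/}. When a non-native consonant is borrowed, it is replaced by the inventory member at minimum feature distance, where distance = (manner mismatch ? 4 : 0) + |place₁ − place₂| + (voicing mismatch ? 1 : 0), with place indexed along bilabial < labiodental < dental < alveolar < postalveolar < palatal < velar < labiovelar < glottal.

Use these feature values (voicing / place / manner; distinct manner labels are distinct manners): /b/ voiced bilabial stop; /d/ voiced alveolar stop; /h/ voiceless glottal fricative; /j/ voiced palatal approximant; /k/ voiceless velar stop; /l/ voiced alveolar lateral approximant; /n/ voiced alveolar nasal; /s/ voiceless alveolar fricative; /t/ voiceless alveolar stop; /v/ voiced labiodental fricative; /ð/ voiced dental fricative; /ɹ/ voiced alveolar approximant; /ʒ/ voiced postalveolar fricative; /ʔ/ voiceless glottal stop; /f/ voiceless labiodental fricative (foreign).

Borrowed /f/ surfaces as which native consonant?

/v/ is closest: same manner (fricative), place distance 0 (labiodental→labiodental), voicing differs (+1); total 1. Next closest is /s/ at distance 2.

v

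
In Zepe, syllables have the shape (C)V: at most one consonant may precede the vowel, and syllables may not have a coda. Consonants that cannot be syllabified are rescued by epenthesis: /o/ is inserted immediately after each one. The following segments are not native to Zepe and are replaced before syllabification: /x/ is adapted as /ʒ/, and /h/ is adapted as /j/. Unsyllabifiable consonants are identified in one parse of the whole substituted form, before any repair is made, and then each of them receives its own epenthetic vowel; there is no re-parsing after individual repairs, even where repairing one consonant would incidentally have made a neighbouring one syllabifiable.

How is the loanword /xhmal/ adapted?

ʒojomalo

Substitution: /x/ → /ʒ/, /h/ → /j/, giving /ʒjmal/.
Under (C)V, the unsyllabifiable consonants are /ʒ/, /j/, /l/ (no codas are permitted; onsets are limited to one consonant).
Each unlicensed consonant becomes the onset of a new syllable: /ʒ/ → /ʒo/, /j/ → /jo/, /l/ → /lo/.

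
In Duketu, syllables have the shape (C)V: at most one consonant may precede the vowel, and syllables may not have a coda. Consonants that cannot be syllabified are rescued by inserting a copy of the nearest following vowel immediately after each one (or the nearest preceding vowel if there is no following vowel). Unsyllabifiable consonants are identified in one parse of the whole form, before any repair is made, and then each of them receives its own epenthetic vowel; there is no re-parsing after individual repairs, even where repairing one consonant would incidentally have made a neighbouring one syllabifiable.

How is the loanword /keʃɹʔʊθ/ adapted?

The consonants /ʃ/, /ɹ/, /θ/ cannot be parsed into a legal (C)V syllable (no codas are permitted; onsets are limited to one consonant).
Each unlicensed consonant becomes the onset of a new syllable: /ʃ/ → /ʃʊ/, /ɹ/ → /ɹʊ/, /θ/ → /θʊ/.

keʃʊɹʊʔʊθʊ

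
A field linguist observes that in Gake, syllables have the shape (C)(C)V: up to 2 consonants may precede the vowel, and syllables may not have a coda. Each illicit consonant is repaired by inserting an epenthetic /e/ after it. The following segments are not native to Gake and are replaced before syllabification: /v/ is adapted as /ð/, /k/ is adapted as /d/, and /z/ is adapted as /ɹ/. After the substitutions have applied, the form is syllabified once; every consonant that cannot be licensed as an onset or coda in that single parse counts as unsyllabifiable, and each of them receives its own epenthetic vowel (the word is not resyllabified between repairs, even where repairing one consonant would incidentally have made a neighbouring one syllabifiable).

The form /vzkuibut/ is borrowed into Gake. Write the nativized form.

ðeɹduibute

Substitution: /v/ → /ð/, /z/ → /ɹ/, /k/ → /d/, giving /ðɹduibut/.
The consonants /ð/, /t/ cannot be parsed into a legal (C)(C)V syllable (no codas are permitted; onsets may contain at most 2 consonants).
Each unlicensed consonant becomes the onset of a new syllable: /ð/ → /ðe/, /t/ → /te/.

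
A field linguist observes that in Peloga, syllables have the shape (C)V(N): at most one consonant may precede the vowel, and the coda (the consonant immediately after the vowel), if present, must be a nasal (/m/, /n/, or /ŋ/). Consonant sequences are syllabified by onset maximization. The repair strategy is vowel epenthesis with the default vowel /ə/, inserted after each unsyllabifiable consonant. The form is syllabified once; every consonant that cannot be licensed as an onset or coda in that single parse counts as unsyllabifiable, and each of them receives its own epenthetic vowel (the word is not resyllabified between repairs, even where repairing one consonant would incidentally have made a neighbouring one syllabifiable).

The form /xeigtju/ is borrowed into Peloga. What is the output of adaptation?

xeigətəju

The consonants /g/, /t/ cannot be parsed into a legal (C)V(N) syllable (only a nasal (/m/, /n/, or /ŋ/) is licensed in coda position; onsets are limited to one consonant).
Epenthesis after each stranded consonant: /g/ → /gə/, /t/ → /tə/.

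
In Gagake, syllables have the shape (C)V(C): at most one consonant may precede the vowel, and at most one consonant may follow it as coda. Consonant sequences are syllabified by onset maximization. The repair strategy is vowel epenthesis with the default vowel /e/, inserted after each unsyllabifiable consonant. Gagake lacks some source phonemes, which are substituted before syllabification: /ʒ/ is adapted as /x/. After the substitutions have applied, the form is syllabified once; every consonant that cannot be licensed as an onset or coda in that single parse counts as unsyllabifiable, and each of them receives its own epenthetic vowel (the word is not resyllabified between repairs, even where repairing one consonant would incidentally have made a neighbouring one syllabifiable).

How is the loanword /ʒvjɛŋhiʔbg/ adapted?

Substitution: /ʒ/ → /x/, giving /xvjɛŋhiʔbg/.
Under (C)V(C), the unsyllabifiable consonants are /x/, /v/, /b/, /g/ (at most one coda consonant is licensed; onsets are limited to one consonant).
Inserting the epenthetic vowel yields /x/ → /xe/, /v/ → /ve/, /b/ → /be/, /g/ → /ge/.

xevejɛŋhiʔbege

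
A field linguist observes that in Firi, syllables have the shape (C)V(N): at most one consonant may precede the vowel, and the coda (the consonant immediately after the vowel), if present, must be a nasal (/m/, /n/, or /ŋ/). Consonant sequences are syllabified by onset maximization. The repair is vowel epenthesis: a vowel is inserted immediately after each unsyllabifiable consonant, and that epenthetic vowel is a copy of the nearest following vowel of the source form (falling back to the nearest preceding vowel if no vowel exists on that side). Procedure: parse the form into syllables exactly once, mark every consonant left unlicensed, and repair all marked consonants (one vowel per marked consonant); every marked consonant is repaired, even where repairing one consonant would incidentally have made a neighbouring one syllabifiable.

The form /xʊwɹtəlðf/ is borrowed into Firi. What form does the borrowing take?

Under (C)V(N), the unsyllabifiable consonants are /w/, /ɹ/, /l/, /ð/, /f/ (only a nasal (/m/, /n/, or /ŋ/) is licensed in coda position; onsets are limited to one consonant).
Epenthesis after each stranded consonant: /w/ → /wə/, /ɹ/ → /ɹə/, /l/ → /lə/, /ð/ → /ðə/, /f/ → /fə/.

xʊwəɹətələðəfə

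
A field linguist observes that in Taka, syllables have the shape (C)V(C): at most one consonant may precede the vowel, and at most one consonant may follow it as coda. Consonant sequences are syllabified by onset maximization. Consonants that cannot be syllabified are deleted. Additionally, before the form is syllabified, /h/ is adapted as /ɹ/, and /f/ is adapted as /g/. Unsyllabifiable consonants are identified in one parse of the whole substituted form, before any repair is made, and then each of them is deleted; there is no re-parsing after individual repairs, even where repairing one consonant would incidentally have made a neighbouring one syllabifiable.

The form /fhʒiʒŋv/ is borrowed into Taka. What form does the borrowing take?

ʒiʒ

Substitution: /f/ → /g/, /h/ → /ɹ/, giving /gɹʒiʒŋv/.
The consonants /g/, /ɹ/, /ŋ/, /v/ cannot be parsed into a legal (C)V(C) syllable (at most one coda consonant is licensed; onsets are limited to one consonant).
Deleting the stranded consonants removes /g/, /ɹ/, /ŋ/, /v/.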